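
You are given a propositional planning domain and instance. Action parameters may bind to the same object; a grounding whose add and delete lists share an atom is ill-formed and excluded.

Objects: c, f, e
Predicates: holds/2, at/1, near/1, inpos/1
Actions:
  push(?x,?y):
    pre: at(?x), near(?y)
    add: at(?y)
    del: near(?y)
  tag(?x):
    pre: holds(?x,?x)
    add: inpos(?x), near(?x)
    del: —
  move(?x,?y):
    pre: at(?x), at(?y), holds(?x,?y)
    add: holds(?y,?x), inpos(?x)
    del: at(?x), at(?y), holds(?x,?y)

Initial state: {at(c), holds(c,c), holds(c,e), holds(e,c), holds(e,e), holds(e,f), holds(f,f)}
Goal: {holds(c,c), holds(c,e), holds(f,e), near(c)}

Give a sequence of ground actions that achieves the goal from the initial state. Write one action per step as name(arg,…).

tag(c); tag(f); push(c,f); tag(e); push(c,e); move(e,f)

1. tag(c)  →  {at(c), holds(c,c), holds(c,e), holds(e,c), holds(e,e), holds(e,f), holds(f,f), inpos(c), near(c)}
2. tag(f)  →  {at(c), holds(c,c), holds(c,e), holds(e,c), holds(e,e), holds(e,f), holds(f,f), inpos(c), inpos(f), near(c), near(f)}
3. push(c,f)  →  {at(c), at(f), holds(c,c), holds(c,e), holds(e,c), holds(e,e), holds(e,f), holds(f,f), inpos(c), inpos(f), near(c)}
4. tag(e)  →  {at(c), at(f), holds(c,c), holds(c,e), holds(e,c), holds(e,e), holds(e,f), holds(f,f), inpos(c), inpos(e), inpos(f), near(c), near(e)}
5. push(c,e)  →  {at(c), at(e), at(f), holds(c,c), holds(c,e), holds(e,c), holds(e,e), holds(e,f), holds(f,f), inpos(c), inpos(e), inpos(f), near(c)}
6. move(e,f)  →  {at(c), holds(c,c), holds(c,e), holds(e,c), holds(e,e), holds(f,e), holds(f,f), inpos(c), inpos(e), inpos(f), near(c)}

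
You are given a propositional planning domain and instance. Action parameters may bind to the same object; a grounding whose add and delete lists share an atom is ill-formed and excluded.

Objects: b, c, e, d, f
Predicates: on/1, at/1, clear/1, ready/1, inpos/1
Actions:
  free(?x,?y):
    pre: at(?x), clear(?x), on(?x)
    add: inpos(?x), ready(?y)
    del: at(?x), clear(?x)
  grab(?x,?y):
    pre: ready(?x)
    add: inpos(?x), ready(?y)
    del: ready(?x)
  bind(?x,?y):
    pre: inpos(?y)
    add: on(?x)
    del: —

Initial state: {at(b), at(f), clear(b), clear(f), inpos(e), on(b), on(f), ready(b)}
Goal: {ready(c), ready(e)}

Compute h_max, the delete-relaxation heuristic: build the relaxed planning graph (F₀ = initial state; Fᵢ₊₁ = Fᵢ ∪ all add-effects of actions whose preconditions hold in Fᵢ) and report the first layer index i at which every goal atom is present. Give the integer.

F0 = init (8 atoms)
F1 = F0 ∪ {inpos(b), inpos(f), on(c), on(d), on(e), ready(c), ready(d), ready(e), ready(f)}  (17 atoms)
goal ⊆ F1  ⇒  h_max = 1

1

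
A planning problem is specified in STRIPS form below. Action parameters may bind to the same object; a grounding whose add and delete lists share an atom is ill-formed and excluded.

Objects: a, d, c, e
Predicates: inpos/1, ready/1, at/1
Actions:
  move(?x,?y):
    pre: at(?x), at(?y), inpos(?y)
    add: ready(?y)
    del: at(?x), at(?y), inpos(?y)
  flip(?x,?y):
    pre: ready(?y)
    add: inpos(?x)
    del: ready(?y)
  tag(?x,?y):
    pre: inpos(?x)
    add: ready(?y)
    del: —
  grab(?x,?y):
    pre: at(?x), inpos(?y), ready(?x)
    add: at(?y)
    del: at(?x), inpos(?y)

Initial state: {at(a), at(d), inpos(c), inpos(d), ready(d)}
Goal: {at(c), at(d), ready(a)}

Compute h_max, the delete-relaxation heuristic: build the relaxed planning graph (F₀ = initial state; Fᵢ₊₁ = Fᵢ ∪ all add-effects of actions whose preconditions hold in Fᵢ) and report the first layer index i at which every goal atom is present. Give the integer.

1

F0 = init (5 atoms)
F1 = F0 ∪ {at(c), inpos(a), inpos(e), ready(a), ready(c), ready(e)}  (11 atoms)
goal ⊆ F1  ⇒  h_max = 1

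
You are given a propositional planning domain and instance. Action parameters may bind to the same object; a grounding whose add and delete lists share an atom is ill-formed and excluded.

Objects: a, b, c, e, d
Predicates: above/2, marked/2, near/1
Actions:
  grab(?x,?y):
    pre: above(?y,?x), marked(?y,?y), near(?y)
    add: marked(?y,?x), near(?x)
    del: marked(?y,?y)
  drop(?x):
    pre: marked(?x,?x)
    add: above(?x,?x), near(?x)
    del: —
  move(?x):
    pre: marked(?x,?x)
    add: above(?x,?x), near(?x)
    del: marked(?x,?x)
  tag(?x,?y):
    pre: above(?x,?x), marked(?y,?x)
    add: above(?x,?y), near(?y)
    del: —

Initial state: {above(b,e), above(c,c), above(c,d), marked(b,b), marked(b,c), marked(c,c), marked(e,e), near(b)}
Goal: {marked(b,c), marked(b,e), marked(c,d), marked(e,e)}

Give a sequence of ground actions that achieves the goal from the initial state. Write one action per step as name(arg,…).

1. grab(e,b)  →  {above(b,e), above(c,c), above(c,d), marked(b,c), marked(b,e), marked(c,c), marked(e,e), near(b), near(e)}
2. drop(c)  →  {above(b,e), above(c,c), above(c,d), marked(b,c), marked(b,e), marked(c,c), marked(e,e), near(b), near(c), near(e)}
3. grab(d,c)  →  {above(b,e), above(c,c), above(c,d), marked(b,c), marked(b,e), marked(c,d), marked(e,e), near(b), near(c), near(d), near(e)}

grab(e,b); drop(c); grab(d,c)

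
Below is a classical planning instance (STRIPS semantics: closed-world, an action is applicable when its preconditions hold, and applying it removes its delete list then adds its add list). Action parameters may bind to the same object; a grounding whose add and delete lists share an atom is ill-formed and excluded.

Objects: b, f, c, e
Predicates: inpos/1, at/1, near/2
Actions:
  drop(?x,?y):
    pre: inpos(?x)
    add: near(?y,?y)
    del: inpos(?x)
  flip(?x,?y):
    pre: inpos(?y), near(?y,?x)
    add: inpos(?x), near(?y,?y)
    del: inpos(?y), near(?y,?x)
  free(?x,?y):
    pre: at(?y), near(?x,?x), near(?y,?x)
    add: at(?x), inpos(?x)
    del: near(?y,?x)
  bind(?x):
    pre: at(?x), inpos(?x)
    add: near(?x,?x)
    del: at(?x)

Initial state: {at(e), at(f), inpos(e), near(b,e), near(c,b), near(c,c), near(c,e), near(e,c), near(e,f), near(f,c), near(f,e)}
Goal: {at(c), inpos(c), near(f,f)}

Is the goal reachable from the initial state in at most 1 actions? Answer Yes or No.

1. drop(e,f)  →  {at(e), at(f), near(b,e), near(c,b), near(c,c), near(c,e), near(e,c), near(e,f), near(f,c), near(f,e), near(f,f)}
2. free(c,f)  →  {at(c), at(e), at(f), inpos(c), near(b,e), near(c,b), near(c,c), near(c,e), near(e,c), near(e,f), near(f,e), near(f,f)}
optimal plan length = 2; 2 > 1

No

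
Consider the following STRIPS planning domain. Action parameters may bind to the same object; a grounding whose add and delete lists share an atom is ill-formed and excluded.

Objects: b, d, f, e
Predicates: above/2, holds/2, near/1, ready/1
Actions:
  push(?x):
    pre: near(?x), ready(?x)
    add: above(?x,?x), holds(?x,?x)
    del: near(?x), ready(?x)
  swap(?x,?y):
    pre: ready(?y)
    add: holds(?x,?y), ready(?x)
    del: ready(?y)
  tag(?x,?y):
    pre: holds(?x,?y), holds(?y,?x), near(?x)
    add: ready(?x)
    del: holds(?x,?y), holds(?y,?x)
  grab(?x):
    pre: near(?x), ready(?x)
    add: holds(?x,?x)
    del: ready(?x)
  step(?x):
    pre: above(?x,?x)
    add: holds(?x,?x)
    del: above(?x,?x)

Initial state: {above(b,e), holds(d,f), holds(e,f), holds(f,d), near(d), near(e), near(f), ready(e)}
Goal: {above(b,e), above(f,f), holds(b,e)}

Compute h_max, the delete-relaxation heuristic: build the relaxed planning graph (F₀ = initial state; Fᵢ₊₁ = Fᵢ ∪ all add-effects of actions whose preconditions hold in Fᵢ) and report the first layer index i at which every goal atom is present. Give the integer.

F0 = init (8 atoms)
F1 = F0 ∪ {above(e,e), holds(b,e), holds(d,e), holds(e,e), holds(f,e), ready(b), ready(d), ready(f)}  (16 atoms)
F2 = F1 ∪ {above(d,d), above(f,f), holds(b,d), holds(b,f), holds(d,b), holds(d,d), holds(e,b), holds(e,d), holds(f,b), holds(f,f)}  (26 atoms)
goal ⊆ F2  ⇒  h_max = 2

2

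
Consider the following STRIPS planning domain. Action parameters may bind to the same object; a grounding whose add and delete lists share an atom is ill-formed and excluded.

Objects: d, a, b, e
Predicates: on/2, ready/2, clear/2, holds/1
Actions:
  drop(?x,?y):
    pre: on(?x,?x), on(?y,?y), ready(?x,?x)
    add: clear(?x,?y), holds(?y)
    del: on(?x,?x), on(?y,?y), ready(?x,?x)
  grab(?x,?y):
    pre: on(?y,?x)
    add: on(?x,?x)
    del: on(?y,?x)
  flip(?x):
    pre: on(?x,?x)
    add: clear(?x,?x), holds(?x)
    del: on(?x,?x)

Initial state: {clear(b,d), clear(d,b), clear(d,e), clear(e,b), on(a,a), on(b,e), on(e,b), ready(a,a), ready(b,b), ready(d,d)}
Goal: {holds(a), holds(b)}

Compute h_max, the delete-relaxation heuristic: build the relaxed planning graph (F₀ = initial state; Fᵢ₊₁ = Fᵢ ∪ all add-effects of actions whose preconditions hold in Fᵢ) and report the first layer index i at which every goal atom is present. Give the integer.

2

F0 = init (10 atoms)
F1 = F0 ∪ {clear(a,a), holds(a), on(b,b), on(e,e)}  (14 atoms)
F2 = F1 ∪ {clear(a,b), clear(a,e), clear(b,a), clear(b,b), clear(b,e), clear(e,e), holds(b), holds(e)}  (22 atoms)
goal ⊆ F2  ⇒  h_max = 2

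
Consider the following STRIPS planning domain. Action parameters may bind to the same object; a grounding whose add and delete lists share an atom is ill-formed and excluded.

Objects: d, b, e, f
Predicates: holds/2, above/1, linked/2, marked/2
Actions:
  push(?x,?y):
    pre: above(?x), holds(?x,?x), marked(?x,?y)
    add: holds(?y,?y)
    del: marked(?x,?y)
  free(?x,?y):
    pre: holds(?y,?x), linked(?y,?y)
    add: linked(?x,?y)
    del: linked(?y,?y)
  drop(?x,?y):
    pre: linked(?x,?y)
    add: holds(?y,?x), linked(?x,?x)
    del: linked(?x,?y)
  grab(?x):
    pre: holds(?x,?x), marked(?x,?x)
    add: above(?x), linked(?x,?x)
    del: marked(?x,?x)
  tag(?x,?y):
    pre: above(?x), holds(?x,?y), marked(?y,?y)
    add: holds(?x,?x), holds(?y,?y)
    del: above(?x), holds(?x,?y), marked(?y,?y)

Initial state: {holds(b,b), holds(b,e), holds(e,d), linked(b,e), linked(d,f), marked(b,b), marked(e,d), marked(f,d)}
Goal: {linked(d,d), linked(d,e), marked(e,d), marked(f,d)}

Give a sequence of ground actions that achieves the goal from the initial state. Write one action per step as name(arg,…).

1. drop(d,f)  →  {holds(b,b), holds(b,e), holds(e,d), holds(f,d), linked(b,e), linked(d,d), marked(b,b), marked(e,d), marked(f,d)}
2. drop(b,e)  →  {holds(b,b), holds(b,e), holds(e,b), holds(e,d), holds(f,d), linked(b,b), linked(d,d), marked(b,b), marked(e,d), marked(f,d)}
3. free(e,b)  →  {holds(b,b), holds(b,e), holds(e,b), holds(e,d), holds(f,d), linked(d,d), linked(e,b), marked(b,b), marked(e,d), marked(f,d)}
4. drop(e,b)  →  {holds(b,b), holds(b,e), holds(e,b), holds(e,d), holds(f,d), linked(d,d), linked(e,e), marked(b,b), marked(e,d), marked(f,d)}
5. free(d,e)  →  {holds(b,b), holds(b,e), holds(e,b), holds(e,d), holds(f,d), linked(d,d), linked(d,e), marked(b,b), marked(e,d), marked(f,d)}

drop(d,f); drop(b,e); free(e,b); drop(e,b); free(d,e)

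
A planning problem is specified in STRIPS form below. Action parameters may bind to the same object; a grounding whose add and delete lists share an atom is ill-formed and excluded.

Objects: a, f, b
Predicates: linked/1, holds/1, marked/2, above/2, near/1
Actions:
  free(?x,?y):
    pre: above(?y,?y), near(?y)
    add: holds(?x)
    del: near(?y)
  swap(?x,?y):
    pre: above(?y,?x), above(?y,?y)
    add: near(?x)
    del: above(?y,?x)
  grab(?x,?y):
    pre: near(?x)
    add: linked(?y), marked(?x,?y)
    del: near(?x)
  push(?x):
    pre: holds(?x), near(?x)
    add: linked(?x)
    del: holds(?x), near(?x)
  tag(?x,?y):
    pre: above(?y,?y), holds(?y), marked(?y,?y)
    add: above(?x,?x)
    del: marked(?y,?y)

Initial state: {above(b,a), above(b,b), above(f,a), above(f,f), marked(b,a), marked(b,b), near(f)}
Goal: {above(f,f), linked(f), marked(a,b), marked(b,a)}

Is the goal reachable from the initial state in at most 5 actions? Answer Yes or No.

Yes

1. swap(a,f)  →  {above(b,a), above(b,b), above(f,f), marked(b,a), marked(b,b), near(a), near(f)}
2. grab(a,b)  →  {above(b,a), above(b,b), above(f,f), linked(b), marked(a,b), marked(b,a), marked(b,b), near(f)}
3. grab(f,f)  →  {above(b,a), above(b,b), above(f,f), linked(b), linked(f), marked(a,b), marked(b,a), marked(b,b), marked(f,f)}
optimal plan length = 3; 3 ≤ 5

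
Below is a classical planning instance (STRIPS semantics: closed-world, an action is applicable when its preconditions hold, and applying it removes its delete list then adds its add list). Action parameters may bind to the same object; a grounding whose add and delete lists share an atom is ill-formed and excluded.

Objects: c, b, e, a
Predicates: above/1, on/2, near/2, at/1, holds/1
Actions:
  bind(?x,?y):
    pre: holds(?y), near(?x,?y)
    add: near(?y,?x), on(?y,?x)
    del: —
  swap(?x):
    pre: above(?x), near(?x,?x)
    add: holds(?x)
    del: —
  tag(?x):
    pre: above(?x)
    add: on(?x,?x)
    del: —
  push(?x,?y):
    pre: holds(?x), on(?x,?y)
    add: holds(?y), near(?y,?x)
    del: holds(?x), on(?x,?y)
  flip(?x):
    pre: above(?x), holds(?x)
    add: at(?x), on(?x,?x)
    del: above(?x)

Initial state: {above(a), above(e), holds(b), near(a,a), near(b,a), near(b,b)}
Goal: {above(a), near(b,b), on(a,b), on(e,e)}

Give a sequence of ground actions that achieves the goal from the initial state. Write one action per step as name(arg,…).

swap(a); bind(b,a); tag(e)

1. swap(a)  →  {above(a), above(e), holds(a), holds(b), near(a,a), near(b,a), near(b,b)}
2. bind(b,a)  →  {above(a), above(e), holds(a), holds(b), near(a,a), near(a,b), near(b,a), near(b,b), on(a,b)}
3. tag(e)  →  {above(a), above(e), holds(a), holds(b), near(a,a), near(a,b), near(b,a), near(b,b), on(a,b), on(e,e)}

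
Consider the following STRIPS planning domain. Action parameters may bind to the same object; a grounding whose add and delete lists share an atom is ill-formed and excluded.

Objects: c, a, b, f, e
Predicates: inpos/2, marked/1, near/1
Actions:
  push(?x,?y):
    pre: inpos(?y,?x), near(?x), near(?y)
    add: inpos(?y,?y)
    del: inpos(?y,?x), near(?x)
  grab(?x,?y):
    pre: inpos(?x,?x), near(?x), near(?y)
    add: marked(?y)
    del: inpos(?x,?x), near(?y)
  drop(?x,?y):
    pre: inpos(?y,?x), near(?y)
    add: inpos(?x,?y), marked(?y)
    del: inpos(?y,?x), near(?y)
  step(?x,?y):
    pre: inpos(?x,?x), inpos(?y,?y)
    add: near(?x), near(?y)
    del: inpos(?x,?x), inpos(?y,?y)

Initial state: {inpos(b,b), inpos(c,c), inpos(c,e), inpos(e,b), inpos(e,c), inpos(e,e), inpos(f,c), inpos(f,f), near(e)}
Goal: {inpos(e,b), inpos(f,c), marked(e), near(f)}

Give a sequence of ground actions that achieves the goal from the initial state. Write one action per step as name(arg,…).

1. grab(e,e)  →  {inpos(b,b), inpos(c,c), inpos(c,e), inpos(e,b), inpos(e,c), inpos(f,c), inpos(f,f), marked(e)}
2. step(c,f)  →  {inpos(b,b), inpos(c,e), inpos(e,b), inpos(e,c), inpos(f,c), marked(e), near(c), near(f)}

grab(e,e); step(c,f)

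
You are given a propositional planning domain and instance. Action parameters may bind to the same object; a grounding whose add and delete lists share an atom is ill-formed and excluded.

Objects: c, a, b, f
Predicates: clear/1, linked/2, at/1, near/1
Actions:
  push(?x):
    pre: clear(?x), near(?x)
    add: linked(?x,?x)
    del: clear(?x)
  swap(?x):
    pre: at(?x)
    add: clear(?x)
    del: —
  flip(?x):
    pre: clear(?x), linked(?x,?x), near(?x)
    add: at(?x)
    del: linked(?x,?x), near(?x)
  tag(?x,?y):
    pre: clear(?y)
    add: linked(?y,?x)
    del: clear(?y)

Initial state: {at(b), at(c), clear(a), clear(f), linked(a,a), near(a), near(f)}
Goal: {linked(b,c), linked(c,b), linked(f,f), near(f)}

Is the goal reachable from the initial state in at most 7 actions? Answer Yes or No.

1. push(f)  →  {at(b), at(c), clear(a), linked(a,a), linked(f,f), near(a), near(f)}
2. swap(c)  →  {at(b), at(c), clear(a), clear(c), linked(a,a), linked(f,f), near(a), near(f)}
3. swap(b)  →  {at(b), at(c), clear(a), clear(b), clear(c), linked(a,a), linked(f,f), near(a), near(f)}
4. tag(c,b)  →  {at(b), at(c), clear(a), clear(c), linked(a,a), linked(b,c), linked(f,f), near(a), near(f)}
5. tag(b,c)  →  {at(b), at(c), clear(a), linked(a,a), linked(b,c), linked(c,b), linked(f,f), near(a), near(f)}
optimal plan length = 5; 5 ≤ 7

Yes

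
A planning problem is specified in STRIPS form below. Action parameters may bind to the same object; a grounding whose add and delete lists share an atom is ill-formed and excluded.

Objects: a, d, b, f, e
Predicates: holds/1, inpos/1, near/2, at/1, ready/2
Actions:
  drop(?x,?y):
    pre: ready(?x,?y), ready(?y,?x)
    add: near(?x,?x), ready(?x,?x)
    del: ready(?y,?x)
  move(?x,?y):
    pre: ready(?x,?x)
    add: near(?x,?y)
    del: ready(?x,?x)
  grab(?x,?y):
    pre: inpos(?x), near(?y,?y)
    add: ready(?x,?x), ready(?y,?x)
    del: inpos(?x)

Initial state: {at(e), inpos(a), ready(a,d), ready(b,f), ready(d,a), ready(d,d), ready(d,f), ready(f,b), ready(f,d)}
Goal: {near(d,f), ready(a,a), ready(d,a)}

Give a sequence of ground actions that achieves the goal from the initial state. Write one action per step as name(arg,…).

1. drop(d,a)  →  {at(e), inpos(a), near(d,d), ready(b,f), ready(d,a), ready(d,d), ready(d,f), ready(f,b), ready(f,d)}
2. move(d,f)  →  {at(e), inpos(a), near(d,d), near(d,f), ready(b,f), ready(d,a), ready(d,f), ready(f,b), ready(f,d)}
3. grab(a,d)  →  {at(e), near(d,d), near(d,f), ready(a,a), ready(b,f), ready(d,a), ready(d,f), ready(f,b), ready(f,d)}

drop(d,a); move(d,f); grab(a,d)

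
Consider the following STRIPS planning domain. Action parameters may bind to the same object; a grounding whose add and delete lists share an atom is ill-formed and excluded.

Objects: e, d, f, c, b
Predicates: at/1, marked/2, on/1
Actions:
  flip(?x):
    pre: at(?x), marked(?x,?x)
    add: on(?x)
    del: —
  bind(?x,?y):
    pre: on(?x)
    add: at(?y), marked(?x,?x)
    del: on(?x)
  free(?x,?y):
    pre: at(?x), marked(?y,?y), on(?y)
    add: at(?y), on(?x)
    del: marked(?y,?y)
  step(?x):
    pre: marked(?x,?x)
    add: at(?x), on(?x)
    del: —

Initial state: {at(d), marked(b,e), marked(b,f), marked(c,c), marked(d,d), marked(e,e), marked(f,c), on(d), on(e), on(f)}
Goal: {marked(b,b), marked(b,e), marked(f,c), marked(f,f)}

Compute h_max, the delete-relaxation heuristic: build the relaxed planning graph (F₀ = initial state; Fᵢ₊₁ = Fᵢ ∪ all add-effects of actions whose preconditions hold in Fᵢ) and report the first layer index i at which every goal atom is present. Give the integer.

F0 = init (10 atoms)
F1 = F0 ∪ {at(b), at(c), at(e), at(f), marked(f,f), on(c)}  (16 atoms)
F2 = F1 ∪ {on(b)}  (17 atoms)
F3 = F2 ∪ {marked(b,b)}  (18 atoms)
goal ⊆ F3  ⇒  h_max = 3

3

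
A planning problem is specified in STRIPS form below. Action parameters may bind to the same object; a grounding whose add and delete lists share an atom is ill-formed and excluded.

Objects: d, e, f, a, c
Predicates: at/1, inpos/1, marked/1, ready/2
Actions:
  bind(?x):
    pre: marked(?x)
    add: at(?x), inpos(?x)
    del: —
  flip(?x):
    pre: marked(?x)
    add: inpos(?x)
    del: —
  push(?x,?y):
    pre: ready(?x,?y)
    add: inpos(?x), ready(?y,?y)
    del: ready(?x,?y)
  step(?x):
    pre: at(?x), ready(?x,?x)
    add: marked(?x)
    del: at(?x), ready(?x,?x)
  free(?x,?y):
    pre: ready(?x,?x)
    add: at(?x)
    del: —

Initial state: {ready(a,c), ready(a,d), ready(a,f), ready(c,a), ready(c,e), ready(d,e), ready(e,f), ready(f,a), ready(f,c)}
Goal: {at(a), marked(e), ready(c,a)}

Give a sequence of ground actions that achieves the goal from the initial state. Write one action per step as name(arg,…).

1. push(d,e)  →  {inpos(d), ready(a,c), ready(a,d), ready(a,f), ready(c,a), ready(c,e), ready(e,e), ready(e,f), ready(f,a), ready(f,c)}
2. push(f,a)  →  {inpos(d), inpos(f), ready(a,a), ready(a,c), ready(a,d), ready(a,f), ready(c,a), ready(c,e), ready(e,e), ready(e,f), ready(f,c)}
3. free(e,d)  →  {at(e), inpos(d), inpos(f), ready(a,a), ready(a,c), ready(a,d), ready(a,f), ready(c,a), ready(c,e), ready(e,e), ready(e,f), ready(f,c)}
4. step(e)  →  {inpos(d), inpos(f), marked(e), ready(a,a), ready(a,c), ready(a,d), ready(a,f), ready(c,a), ready(c,e), ready(e,f), ready(f,c)}
5. free(a,d)  →  {at(a), inpos(d), inpos(f), marked(e), ready(a,a), ready(a,c), ready(a,d), ready(a,f), ready(c,a), ready(c,e), ready(e,f), ready(f,c)}

push(d,e); push(f,a); free(e,d); step(e); free(a,d)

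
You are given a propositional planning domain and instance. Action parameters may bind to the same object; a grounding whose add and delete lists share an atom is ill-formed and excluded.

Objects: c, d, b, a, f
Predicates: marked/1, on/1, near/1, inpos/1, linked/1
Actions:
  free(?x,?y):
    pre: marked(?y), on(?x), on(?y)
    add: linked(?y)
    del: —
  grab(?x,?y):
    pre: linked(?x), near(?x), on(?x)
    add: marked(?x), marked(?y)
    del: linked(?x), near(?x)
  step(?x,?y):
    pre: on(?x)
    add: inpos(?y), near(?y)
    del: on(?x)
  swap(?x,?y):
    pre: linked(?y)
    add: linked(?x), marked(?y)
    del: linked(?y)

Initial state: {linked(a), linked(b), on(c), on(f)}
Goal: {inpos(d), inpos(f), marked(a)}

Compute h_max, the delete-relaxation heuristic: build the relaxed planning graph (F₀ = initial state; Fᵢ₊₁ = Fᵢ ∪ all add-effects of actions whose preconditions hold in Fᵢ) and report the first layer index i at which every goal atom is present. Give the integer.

F0 = init (4 atoms)
F1 = F0 ∪ {inpos(a), inpos(b), inpos(c), inpos(d), inpos(f), linked(c), linked(d), linked(f), marked(a), marked(b), near(a), near(b), near(c), near(d), near(f)}  (19 atoms)
goal ⊆ F1  ⇒  h_max = 1

1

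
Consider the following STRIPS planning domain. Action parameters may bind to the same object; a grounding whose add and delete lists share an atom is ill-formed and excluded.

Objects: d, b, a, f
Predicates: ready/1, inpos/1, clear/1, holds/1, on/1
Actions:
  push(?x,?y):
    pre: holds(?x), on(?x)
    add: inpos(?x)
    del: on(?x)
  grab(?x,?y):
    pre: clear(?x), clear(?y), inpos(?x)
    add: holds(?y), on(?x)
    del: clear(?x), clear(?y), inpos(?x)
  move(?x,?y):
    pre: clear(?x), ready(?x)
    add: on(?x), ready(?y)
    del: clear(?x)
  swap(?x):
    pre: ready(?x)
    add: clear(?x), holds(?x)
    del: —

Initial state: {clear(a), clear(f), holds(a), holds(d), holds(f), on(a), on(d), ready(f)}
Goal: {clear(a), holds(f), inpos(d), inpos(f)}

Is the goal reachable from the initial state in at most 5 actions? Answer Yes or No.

1. push(d,d)  →  {clear(a), clear(f), holds(a), holds(d), holds(f), inpos(d), on(a), ready(f)}
2. move(f,d)  →  {clear(a), holds(a), holds(d), holds(f), inpos(d), on(a), on(f), ready(d), ready(f)}
3. push(f,d)  →  {clear(a), holds(a), holds(d), holds(f), inpos(d), inpos(f), on(a), ready(d), ready(f)}
optimal plan length = 3; 3 ≤ 5

Yes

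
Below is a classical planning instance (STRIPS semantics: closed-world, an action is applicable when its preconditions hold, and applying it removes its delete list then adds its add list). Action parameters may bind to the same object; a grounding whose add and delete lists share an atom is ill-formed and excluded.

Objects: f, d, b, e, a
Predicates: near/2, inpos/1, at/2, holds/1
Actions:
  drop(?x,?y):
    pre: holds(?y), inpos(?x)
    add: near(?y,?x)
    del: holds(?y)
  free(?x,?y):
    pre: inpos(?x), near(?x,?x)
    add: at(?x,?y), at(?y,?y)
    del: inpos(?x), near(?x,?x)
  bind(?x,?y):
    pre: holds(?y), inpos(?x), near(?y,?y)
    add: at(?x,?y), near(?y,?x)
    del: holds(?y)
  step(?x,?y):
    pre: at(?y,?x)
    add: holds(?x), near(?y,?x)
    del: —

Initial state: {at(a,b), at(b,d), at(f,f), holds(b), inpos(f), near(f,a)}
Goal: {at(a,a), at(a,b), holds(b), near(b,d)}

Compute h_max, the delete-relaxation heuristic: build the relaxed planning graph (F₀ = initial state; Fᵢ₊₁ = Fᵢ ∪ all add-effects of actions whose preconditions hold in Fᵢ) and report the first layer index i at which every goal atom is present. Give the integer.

F0 = init (6 atoms)
F1 = F0 ∪ {holds(d), holds(f), near(a,b), near(b,d), near(b,f), near(f,f)}  (12 atoms)
F2 = F1 ∪ {at(a,a), at(b,b), at(d,d), at(e,e), at(f,a), at(f,b), at(f,d), at(f,e), near(d,f)}  (21 atoms)
goal ⊆ F2  ⇒  h_max = 2

2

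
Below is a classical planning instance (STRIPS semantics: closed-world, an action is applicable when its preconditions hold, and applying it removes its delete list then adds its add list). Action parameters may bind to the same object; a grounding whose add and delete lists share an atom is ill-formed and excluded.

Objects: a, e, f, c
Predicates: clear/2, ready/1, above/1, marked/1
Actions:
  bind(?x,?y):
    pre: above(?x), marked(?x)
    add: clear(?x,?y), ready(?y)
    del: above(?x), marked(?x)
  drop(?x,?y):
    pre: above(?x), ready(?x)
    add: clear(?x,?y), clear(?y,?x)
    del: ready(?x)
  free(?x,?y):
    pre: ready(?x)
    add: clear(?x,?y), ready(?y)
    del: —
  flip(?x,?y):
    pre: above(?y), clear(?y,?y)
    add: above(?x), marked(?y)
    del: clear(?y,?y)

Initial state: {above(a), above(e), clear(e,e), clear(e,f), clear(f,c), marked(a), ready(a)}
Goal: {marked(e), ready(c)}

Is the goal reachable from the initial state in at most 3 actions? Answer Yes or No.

1. bind(a,c)  →  {above(e), clear(a,c), clear(e,e), clear(e,f), clear(f,c), ready(a), ready(c)}
2. flip(a,e)  →  {above(a), above(e), clear(a,c), clear(e,f), clear(f,c), marked(e), ready(a), ready(c)}
optimal plan length = 2; 2 ≤ 3

Yes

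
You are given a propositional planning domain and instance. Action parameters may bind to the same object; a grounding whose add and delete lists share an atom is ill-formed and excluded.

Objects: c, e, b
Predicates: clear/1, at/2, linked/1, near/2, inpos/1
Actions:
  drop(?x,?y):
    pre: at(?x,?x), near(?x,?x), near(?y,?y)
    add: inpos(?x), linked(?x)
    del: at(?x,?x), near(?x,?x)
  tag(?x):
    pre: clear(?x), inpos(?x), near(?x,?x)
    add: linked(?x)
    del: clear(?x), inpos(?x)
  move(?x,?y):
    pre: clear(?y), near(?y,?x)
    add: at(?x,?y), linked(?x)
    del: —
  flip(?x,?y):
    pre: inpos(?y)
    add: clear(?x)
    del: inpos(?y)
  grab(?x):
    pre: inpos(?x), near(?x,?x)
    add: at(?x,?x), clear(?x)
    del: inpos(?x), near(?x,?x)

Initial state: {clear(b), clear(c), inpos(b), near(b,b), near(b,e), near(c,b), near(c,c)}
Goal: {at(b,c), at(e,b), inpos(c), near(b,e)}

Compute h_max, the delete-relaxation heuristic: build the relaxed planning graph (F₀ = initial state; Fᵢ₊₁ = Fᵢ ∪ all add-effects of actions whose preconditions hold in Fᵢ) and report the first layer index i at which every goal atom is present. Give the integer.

F0 = init (7 atoms)
F1 = F0 ∪ {at(b,b), at(b,c), at(c,c), at(e,b), clear(e), linked(b), linked(c), linked(e)}  (15 atoms)
F2 = F1 ∪ {inpos(c)}  (16 atoms)
goal ⊆ F2  ⇒  h_max = 2

2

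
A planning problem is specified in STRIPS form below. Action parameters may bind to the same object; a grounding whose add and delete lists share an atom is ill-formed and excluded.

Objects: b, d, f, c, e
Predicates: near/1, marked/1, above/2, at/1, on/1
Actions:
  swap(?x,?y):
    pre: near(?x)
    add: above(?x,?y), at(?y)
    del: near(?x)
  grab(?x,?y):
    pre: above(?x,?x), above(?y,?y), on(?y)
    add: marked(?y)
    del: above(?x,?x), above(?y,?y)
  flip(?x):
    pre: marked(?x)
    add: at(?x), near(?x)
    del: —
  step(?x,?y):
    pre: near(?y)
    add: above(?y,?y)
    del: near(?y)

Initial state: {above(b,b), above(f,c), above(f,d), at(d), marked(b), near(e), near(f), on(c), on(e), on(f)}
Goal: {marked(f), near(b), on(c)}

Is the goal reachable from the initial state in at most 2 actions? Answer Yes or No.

No

1. swap(f,f)  →  {above(b,b), above(f,c), above(f,d), above(f,f), at(d), at(f), marked(b), near(e), on(c), on(e), on(f)}
2. grab(b,f)  →  {above(f,c), above(f,d), at(d), at(f), marked(b), marked(f), near(e), on(c), on(e), on(f)}
3. flip(b)  →  {above(f,c), above(f,d), at(b), at(d), at(f), marked(b), marked(f), near(b), near(e), on(c), on(e), on(f)}
optimal plan length = 3; 3 > 2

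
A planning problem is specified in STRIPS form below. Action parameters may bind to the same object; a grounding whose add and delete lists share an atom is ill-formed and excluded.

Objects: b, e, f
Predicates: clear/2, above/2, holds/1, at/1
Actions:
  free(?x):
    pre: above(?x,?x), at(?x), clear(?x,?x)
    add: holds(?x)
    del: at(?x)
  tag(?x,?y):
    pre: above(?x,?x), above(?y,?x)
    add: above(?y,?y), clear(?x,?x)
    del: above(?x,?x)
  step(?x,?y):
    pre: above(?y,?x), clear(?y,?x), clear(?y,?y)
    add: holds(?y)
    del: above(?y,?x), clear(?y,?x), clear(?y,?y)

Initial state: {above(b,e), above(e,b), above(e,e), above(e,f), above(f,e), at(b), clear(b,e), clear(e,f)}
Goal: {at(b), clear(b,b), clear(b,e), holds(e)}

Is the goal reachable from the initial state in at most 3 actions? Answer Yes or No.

Yes

1. tag(e,b)  →  {above(b,b), above(b,e), above(e,b), above(e,f), above(f,e), at(b), clear(b,e), clear(e,e), clear(e,f)}
2. tag(b,e)  →  {above(b,e), above(e,b), above(e,e), above(e,f), above(f,e), at(b), clear(b,b), clear(b,e), clear(e,e), clear(e,f)}
3. step(e,e)  →  {above(b,e), above(e,b), above(e,f), above(f,e), at(b), clear(b,b), clear(b,e), clear(e,f), holds(e)}
optimal plan length = 3; 3 ≤ 3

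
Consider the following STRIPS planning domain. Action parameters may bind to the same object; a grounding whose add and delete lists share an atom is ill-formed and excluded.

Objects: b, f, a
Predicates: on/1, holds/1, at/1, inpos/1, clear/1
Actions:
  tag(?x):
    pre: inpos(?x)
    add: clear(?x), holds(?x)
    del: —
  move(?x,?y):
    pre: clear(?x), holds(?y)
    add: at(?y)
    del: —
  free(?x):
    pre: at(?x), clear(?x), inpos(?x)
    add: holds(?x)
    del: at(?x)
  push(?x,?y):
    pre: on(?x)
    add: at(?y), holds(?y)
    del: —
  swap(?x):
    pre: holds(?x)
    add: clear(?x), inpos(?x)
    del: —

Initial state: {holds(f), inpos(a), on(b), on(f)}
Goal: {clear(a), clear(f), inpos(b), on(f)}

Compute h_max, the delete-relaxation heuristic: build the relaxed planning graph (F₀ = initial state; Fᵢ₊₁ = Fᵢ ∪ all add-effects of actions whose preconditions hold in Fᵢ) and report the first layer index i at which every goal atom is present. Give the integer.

2

F0 = init (4 atoms)
F1 = F0 ∪ {at(a), at(b), at(f), clear(a), clear(f), holds(a), holds(b), inpos(f)}  (12 atoms)
F2 = F1 ∪ {clear(b), inpos(b)}  (14 atoms)
goal ⊆ F2  ⇒  h_max = 2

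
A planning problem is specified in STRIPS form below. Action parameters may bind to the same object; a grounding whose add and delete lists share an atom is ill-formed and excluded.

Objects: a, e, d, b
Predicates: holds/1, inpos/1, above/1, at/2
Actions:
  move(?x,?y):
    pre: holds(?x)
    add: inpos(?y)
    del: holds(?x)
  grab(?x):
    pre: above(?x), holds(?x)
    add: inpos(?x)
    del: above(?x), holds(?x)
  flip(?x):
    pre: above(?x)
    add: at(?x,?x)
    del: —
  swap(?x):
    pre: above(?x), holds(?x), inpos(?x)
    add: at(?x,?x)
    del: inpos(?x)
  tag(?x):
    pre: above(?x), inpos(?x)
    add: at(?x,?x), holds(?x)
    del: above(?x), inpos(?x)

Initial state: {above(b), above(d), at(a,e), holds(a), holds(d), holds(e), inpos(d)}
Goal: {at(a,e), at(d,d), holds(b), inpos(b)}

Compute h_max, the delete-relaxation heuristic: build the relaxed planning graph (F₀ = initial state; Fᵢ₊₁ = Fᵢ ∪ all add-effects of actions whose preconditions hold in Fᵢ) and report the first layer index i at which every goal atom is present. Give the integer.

2

F0 = init (7 atoms)
F1 = F0 ∪ {at(b,b), at(d,d), inpos(a), inpos(b), inpos(e)}  (12 atoms)
F2 = F1 ∪ {holds(b)}  (13 atoms)
goal ⊆ F2  ⇒  h_max = 2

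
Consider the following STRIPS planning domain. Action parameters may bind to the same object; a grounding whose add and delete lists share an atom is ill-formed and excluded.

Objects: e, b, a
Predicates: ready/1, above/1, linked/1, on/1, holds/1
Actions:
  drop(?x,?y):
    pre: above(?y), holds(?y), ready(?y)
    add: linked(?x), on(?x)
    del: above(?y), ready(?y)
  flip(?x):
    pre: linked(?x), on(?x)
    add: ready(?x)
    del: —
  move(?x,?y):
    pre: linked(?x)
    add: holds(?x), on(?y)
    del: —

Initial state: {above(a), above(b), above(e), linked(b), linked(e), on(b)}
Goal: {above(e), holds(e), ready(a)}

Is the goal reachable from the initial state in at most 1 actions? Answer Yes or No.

1. flip(b)  →  {above(a), above(b), above(e), linked(b), linked(e), on(b), ready(b)}
2. move(e,e)  →  {above(a), above(b), above(e), holds(e), linked(b), linked(e), on(b), on(e), ready(b)}
3. move(b,e)  →  {above(a), above(b), above(e), holds(b), holds(e), linked(b), linked(e), on(b), on(e), ready(b)}
4. drop(a,b)  →  {above(a), above(e), holds(b), holds(e), linked(a), linked(b), linked(e), on(a), on(b), on(e)}
5. flip(a)  →  {above(a), above(e), holds(b), holds(e), linked(a), linked(b), linked(e), on(a), on(b), on(e), ready(a)}
optimal plan length = 5; 5 > 1

No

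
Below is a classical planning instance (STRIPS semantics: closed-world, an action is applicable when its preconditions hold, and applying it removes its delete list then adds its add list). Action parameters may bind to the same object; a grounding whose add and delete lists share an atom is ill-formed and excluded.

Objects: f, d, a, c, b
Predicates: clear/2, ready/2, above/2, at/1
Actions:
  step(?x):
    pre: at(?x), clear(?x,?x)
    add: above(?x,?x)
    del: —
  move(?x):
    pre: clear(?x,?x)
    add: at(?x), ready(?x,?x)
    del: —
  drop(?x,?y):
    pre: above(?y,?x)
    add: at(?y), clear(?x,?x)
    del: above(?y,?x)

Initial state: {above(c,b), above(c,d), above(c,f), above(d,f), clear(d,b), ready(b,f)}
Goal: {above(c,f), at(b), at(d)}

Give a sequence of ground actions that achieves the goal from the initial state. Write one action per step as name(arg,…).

1. drop(f,d)  →  {above(c,b), above(c,d), above(c,f), at(d), clear(d,b), clear(f,f), ready(b,f)}
2. drop(b,c)  →  {above(c,d), above(c,f), at(c), at(d), clear(b,b), clear(d,b), clear(f,f), ready(b,f)}
3. move(b)  →  {above(c,d), above(c,f), at(b), at(c), at(d), clear(b,b), clear(d,b), clear(f,f), ready(b,b), ready(b,f)}

drop(f,d); drop(b,c); move(b)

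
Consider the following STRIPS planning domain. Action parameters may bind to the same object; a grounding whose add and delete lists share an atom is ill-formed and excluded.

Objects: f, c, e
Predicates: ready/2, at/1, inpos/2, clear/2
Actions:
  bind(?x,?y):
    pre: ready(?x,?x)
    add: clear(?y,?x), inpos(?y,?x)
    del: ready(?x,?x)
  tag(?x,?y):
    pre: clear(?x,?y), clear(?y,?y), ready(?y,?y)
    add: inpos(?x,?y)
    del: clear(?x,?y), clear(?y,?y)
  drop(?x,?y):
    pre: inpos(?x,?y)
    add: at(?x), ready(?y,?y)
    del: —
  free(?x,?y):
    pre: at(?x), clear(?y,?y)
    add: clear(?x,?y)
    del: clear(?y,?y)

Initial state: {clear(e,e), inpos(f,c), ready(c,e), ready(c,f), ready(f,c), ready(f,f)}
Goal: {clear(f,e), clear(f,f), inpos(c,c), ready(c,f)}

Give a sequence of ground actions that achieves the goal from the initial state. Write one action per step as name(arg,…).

bind(f,f); drop(f,c); bind(c,c); free(f,e)

1. bind(f,f)  →  {clear(e,e), clear(f,f), inpos(f,c), inpos(f,f), ready(c,e), ready(c,f), ready(f,c)}
2. drop(f,c)  →  {at(f), clear(e,e), clear(f,f), inpos(f,c), inpos(f,f), ready(c,c), ready(c,e), ready(c,f), ready(f,c)}
3. bind(c,c)  →  {at(f), clear(c,c), clear(e,e), clear(f,f), inpos(c,c), inpos(f,c), inpos(f,f), ready(c,e), ready(c,f), ready(f,c)}
4. free(f,e)  →  {at(f), clear(c,c), clear(f,e), clear(f,f), inpos(c,c), inpos(f,c), inpos(f,f), ready(c,e), ready(c,f), ready(f,c)}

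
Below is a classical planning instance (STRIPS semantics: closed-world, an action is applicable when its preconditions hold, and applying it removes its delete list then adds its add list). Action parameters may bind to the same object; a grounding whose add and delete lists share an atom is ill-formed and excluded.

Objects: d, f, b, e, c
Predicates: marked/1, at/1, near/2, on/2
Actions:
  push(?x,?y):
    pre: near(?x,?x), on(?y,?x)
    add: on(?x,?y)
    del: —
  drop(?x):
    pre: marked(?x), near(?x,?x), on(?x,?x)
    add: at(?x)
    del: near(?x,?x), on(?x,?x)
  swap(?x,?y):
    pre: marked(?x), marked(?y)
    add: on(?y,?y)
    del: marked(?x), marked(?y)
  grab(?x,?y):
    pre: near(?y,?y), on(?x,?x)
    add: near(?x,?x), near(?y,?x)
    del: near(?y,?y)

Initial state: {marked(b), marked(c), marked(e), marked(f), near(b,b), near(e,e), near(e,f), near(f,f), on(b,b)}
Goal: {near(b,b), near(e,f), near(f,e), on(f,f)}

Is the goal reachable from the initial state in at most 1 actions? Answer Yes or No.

No

1. swap(f,f)  →  {marked(b), marked(c), marked(e), near(b,b), near(e,e), near(e,f), near(f,f), on(b,b), on(f,f)}
2. swap(b,e)  →  {marked(c), near(b,b), near(e,e), near(e,f), near(f,f), on(b,b), on(e,e), on(f,f)}
3. grab(e,f)  →  {marked(c), near(b,b), near(e,e), near(e,f), near(f,e), on(b,b), on(e,e), on(f,f)}
optimal plan length = 3; 3 > 1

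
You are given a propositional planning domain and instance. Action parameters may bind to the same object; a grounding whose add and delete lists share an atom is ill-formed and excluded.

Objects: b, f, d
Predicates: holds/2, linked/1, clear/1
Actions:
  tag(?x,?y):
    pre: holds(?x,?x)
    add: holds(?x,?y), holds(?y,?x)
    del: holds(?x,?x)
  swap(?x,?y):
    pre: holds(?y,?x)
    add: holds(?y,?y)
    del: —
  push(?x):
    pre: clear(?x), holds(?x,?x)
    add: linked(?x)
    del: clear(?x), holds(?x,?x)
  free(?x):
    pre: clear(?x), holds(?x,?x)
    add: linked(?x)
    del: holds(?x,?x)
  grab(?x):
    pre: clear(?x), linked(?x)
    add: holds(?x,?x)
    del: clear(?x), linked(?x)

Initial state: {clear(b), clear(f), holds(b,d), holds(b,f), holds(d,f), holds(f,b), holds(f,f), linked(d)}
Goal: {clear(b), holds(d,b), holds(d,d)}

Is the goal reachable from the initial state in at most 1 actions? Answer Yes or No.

1. swap(f,b)  →  {clear(b), clear(f), holds(b,b), holds(b,d), holds(b,f), holds(d,f), holds(f,b), holds(f,f), linked(d)}
2. tag(b,d)  →  {clear(b), clear(f), holds(b,d), holds(b,f), holds(d,b), holds(d,f), holds(f,b), holds(f,f), linked(d)}
3. swap(b,d)  →  {clear(b), clear(f), holds(b,d), holds(b,f), holds(d,b), holds(d,d), holds(d,f), holds(f,b), holds(f,f), linked(d)}
optimal plan length = 3; 3 > 1

No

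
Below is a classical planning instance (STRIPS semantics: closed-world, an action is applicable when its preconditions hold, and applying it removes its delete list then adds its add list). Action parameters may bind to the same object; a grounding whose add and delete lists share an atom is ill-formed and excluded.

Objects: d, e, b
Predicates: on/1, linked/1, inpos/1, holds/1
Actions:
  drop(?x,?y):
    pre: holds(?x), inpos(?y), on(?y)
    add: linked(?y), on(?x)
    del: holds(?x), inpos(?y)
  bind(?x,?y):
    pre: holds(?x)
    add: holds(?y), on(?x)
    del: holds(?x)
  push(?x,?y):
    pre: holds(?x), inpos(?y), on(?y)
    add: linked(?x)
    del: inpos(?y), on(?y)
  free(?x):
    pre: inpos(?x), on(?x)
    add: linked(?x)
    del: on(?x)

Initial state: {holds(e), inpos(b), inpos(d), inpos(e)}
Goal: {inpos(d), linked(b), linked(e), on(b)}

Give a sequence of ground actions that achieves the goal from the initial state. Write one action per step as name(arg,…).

1. bind(e,b)  →  {holds(b), inpos(b), inpos(d), inpos(e), on(e)}
2. bind(b,d)  →  {holds(d), inpos(b), inpos(d), inpos(e), on(b), on(e)}
3. drop(d,b)  →  {inpos(d), inpos(e), linked(b), on(b), on(d), on(e)}
4. free(e)  →  {inpos(d), inpos(e), linked(b), linked(e), on(b), on(d)}

bind(e,b); bind(b,d); drop(d,b); free(e)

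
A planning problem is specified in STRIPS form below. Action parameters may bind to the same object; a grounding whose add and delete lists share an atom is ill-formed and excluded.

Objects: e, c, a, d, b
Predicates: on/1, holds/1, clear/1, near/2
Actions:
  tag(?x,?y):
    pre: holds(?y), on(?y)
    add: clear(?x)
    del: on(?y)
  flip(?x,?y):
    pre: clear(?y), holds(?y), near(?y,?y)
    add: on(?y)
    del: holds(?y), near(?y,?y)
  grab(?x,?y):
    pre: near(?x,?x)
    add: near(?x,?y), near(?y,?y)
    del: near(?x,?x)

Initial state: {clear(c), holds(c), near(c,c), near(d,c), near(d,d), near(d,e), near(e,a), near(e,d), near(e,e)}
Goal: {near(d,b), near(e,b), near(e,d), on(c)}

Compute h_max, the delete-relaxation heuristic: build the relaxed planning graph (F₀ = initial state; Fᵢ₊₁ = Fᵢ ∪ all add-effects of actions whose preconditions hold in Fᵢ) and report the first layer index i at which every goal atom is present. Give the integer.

1

F0 = init (9 atoms)
F1 = F0 ∪ {near(a,a), near(b,b), near(c,a), near(c,b), near(c,d), near(c,e), near(d,a), near(d,b), near(e,b), near(e,c), on(c)}  (20 atoms)
goal ⊆ F1  ⇒  h_max = 1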